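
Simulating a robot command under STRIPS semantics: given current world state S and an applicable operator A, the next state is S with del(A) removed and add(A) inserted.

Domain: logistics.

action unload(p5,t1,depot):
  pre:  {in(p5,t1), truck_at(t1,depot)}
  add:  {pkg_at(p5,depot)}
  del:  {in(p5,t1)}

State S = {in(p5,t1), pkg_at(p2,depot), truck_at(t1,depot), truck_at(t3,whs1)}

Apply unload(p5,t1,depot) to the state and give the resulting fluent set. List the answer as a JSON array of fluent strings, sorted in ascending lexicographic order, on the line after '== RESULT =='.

Compute (S \ del) ∪ add:
  pre ⊆ S: {in(p5,t1), truck_at(t1,depot)} ⊆ S  — applicable
  S \ del = {pkg_at(p2,depot), truck_at(t1,depot), truck_at(t3,whs1)}
  ∪ add   = {pkg_at(p2,depot), pkg_at(p5,depot), truck_at(t1,depot), truck_at(t3,whs1)}

== RESULT ==
["pkg_at(p2,depot)", "pkg_at(p5,depot)", "truck_at(t1,depot)", "truck_at(t3,whs1)"]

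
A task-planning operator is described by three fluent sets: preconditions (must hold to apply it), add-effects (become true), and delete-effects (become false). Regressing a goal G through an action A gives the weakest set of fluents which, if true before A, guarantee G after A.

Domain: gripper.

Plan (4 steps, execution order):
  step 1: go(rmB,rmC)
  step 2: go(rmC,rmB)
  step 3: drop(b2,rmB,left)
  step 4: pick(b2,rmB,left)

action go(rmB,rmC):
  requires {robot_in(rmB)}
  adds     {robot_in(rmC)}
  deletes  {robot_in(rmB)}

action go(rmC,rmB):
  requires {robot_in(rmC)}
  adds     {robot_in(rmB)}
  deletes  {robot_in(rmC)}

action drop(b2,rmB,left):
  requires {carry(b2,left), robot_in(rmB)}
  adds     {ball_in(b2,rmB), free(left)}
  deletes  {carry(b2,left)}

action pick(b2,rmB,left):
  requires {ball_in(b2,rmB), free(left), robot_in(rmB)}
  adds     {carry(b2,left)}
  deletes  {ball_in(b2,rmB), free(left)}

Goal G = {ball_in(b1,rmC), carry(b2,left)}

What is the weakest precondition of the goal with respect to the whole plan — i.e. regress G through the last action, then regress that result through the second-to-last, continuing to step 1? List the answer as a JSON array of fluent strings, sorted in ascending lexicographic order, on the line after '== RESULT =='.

Regress step by step:
  through step 4 (pick(b2,rmB,left)): drop {carry(b2,left)}, keep {ball_in(b1,rmC)}, require {ball_in(b2,rmB), free(left), robot_in(rmB)}
    → {ball_in(b1,rmC), ball_in(b2,rmB), free(left), robot_in(rmB)}
  through step 3 (drop(b2,rmB,left)): drop {ball_in(b2,rmB), free(left)}, keep {ball_in(b1,rmC), robot_in(rmB)}, require {carry(b2,left), robot_in(rmB)}
    → {ball_in(b1,rmC), carry(b2,left), robot_in(rmB)}
  through step 2 (go(rmC,rmB)): drop {robot_in(rmB)}, keep {ball_in(b1,rmC), carry(b2,left)}, require {robot_in(rmC)}
    → {ball_in(b1,rmC), carry(b2,left), robot_in(rmC)}
  through step 1 (go(rmB,rmC)): drop {robot_in(rmC)}, keep {ball_in(b1,rmC), carry(b2,left)}, require {robot_in(rmB)}
    → {ball_in(b1,rmC), carry(b2,left), robot_in(rmB)}

== RESULT ==
["ball_in(b1,rmC)", "carry(b2,left)", "robot_in(rmB)"]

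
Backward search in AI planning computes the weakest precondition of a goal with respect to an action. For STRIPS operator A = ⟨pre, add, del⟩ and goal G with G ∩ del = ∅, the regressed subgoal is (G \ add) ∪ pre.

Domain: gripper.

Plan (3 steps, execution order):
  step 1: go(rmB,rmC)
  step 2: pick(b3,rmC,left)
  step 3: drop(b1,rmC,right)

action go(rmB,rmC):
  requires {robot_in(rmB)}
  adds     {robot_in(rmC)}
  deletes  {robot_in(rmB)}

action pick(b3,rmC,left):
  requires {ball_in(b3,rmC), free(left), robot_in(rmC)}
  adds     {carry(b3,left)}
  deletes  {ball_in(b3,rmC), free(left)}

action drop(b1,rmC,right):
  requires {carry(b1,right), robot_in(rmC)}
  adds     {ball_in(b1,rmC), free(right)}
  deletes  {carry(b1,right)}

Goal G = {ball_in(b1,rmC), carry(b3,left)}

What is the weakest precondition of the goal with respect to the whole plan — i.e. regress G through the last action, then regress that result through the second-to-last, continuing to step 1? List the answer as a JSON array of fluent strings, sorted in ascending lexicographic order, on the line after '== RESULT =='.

Regress step by step:
  through step 3 (drop(b1,rmC,right)): drop {ball_in(b1,rmC)}, keep {carry(b3,left)}, require {carry(b1,right), robot_in(rmC)}
    → {carry(b1,right), carry(b3,left), robot_in(rmC)}
  through step 2 (pick(b3,rmC,left)): drop {carry(b3,left)}, keep {carry(b1,right), robot_in(rmC)}, require {ball_in(b3,rmC), free(left), robot_in(rmC)}
    → {ball_in(b3,rmC), carry(b1,right), free(left), robot_in(rmC)}
  through step 1 (go(rmB,rmC)): drop {robot_in(rmC)}, keep {ball_in(b3,rmC), carry(b1,right), free(left)}, require {robot_in(rmB)}
    → {ball_in(b3,rmC), carry(b1,right), free(left), robot_in(rmB)}

== RESULT ==
["ball_in(b3,rmC)", "carry(b1,right)", "free(left)", "robot_in(rmB)"]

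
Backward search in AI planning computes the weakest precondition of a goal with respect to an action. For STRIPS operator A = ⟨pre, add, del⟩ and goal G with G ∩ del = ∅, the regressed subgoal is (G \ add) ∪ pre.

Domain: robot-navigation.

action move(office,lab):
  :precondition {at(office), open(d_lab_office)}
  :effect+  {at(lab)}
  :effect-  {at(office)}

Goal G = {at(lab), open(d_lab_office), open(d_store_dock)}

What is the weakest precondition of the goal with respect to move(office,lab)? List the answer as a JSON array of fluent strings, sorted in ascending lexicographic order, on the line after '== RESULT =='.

Regress:
  G ∩ del = {}  (empty — regression defined)
  G \ add = {at(lab), open(d_lab_office), open(d_store_dock)} \ {at(lab)} = {open(d_lab_office), open(d_store_dock)}
  ∪ pre   = {open(d_lab_office), open(d_store_dock)} ∪ {at(office), open(d_lab_office)}
          = {at(office), open(d_lab_office), open(d_store_dock)}

== RESULT ==
["at(office)", "open(d_lab_office)", "open(d_store_dock)"]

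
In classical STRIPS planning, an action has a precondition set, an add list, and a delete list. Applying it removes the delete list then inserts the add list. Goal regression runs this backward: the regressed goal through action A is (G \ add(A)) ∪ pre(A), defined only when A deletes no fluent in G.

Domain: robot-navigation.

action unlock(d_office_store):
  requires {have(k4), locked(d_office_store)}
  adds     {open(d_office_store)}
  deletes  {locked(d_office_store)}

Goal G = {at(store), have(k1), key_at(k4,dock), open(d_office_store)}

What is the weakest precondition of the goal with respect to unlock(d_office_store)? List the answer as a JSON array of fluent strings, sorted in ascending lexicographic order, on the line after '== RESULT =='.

Compute (G \ add) ∪ pre:
  G ∩ del = {}  (empty — regression defined)
  G \ add = {at(store), have(k1), key_at(k4,dock), open(d_office_store)} \ {open(d_office_store)} = {at(store), have(k1), key_at(k4,dock)}
  ∪ pre   = {at(store), have(k1), key_at(k4,dock)} ∪ {have(k4), locked(d_office_store)}
          = {at(store), have(k1), have(k4), key_at(k4,dock), locked(d_office_store)}

== RESULT ==
["at(store)", "have(k1)", "have(k4)", "key_at(k4,dock)", "locked(d_office_store)"]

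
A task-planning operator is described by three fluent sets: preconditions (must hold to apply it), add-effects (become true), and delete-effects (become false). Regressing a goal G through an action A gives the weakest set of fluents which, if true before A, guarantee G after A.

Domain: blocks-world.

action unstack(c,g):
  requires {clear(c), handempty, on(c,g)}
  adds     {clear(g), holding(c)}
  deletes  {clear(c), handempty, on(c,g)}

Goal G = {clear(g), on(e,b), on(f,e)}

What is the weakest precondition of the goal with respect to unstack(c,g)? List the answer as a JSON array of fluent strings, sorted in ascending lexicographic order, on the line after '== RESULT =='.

Compute (G \ add) ∪ pre:
  G ∩ del = {}  (empty — regression defined)
  G \ add = {clear(g), on(e,b), on(f,e)} \ {clear(g), holding(c)} = {on(e,b), on(f,e)}
  ∪ pre   = {on(e,b), on(f,e)} ∪ {clear(c), handempty, on(c,g)}
          = {clear(c), handempty, on(c,g), on(e,b), on(f,e)}

== RESULT ==
["clear(c)", "handempty", "on(c,g)", "on(e,b)", "on(f,e)"]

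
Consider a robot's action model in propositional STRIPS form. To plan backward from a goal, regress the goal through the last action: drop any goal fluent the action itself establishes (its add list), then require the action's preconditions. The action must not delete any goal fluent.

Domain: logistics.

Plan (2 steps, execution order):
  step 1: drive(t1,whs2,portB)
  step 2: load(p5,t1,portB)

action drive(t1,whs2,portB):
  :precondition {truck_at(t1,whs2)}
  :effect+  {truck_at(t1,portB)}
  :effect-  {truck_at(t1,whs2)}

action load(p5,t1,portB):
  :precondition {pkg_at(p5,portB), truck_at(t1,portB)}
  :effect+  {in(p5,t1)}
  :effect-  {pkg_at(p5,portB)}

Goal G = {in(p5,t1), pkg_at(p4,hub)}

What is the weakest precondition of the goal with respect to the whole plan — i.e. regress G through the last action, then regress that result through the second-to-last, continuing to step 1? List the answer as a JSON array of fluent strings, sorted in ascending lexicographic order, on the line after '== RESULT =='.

Regress step by step:
  through step 2 (load(p5,t1,portB)): drop {in(p5,t1)}, keep {pkg_at(p4,hub)}, require {pkg_at(p5,portB), truck_at(t1,portB)}
    → {pkg_at(p4,hub), pkg_at(p5,portB), truck_at(t1,portB)}
  through step 1 (drive(t1,whs2,portB)): drop {truck_at(t1,portB)}, keep {pkg_at(p4,hub), pkg_at(p5,portB)}, require {truck_at(t1,whs2)}
    → {pkg_at(p4,hub), pkg_at(p5,portB), truck_at(t1,whs2)}

== RESULT ==
["pkg_at(p4,hub)", "pkg_at(p5,portB)", "truck_at(t1,whs2)"]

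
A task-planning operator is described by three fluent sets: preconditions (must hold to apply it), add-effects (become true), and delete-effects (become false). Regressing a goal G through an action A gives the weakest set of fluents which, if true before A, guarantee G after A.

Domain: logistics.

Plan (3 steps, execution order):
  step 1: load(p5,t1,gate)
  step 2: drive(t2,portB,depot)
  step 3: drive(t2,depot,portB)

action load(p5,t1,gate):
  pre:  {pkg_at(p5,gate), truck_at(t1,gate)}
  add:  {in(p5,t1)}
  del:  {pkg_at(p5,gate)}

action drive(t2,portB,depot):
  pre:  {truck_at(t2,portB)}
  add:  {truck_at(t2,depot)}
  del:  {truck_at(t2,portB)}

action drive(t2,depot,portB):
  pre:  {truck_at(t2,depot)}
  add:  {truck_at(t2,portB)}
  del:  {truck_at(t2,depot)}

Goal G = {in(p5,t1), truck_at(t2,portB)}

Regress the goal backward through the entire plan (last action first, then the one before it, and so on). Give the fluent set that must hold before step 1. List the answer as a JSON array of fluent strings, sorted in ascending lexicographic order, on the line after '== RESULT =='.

Regress step by step:
  through step 3 (drive(t2,depot,portB)): drop {truck_at(t2,portB)}, keep {in(p5,t1)}, require {truck_at(t2,depot)}
    → {in(p5,t1), truck_at(t2,depot)}
  through step 2 (drive(t2,portB,depot)): drop {truck_at(t2,depot)}, keep {in(p5,t1)}, require {truck_at(t2,portB)}
    → {in(p5,t1), truck_at(t2,portB)}
  through step 1 (load(p5,t1,gate)): drop {in(p5,t1)}, keep {truck_at(t2,portB)}, require {pkg_at(p5,gate), truck_at(t1,gate)}
    → {pkg_at(p5,gate), truck_at(t1,gate), truck_at(t2,portB)}

== RESULT ==
["pkg_at(p5,gate)", "truck_at(t1,gate)", "truck_at(t2,portB)"]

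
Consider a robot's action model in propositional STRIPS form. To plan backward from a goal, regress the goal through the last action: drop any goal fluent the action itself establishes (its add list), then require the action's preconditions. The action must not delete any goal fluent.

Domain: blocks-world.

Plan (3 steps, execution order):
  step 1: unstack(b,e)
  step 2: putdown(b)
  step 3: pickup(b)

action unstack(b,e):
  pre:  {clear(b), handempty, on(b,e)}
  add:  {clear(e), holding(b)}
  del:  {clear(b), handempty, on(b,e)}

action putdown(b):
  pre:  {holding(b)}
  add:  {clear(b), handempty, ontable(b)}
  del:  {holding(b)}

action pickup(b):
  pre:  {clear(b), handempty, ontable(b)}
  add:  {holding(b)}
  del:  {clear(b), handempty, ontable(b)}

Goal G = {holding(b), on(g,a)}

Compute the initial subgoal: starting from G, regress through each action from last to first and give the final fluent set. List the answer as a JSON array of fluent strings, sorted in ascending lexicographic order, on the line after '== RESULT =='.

Work backward from the goal:
  through step 3 (pickup(b)): drop {holding(b)}, keep {on(g,a)}, require {clear(b), handempty, ontable(b)}
    → {clear(b), handempty, on(g,a), ontable(b)}
  through step 2 (putdown(b)): drop {clear(b), handempty, ontable(b)}, keep {on(g,a)}, require {holding(b)}
    → {holding(b), on(g,a)}
  through step 1 (unstack(b,e)): drop {holding(b)}, keep {on(g,a)}, require {clear(b), handempty, on(b,e)}
    → {clear(b), handempty, on(b,e), on(g,a)}

== RESULT ==
["clear(b)", "handempty", "on(b,e)", "on(g,a)"]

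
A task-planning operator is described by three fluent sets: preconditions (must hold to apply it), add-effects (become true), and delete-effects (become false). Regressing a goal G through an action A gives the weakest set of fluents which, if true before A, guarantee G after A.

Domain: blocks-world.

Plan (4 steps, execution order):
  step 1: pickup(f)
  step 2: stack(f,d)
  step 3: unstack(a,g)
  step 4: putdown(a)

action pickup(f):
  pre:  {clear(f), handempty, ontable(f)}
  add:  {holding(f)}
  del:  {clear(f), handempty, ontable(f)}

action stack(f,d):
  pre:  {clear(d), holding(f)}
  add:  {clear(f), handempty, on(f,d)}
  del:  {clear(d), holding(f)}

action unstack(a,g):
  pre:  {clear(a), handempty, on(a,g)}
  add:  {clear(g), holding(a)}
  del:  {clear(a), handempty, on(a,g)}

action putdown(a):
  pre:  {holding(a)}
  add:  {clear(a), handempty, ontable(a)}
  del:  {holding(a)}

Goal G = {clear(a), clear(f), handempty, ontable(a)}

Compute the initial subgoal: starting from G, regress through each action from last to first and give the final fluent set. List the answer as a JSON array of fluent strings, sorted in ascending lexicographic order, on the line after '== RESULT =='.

Regress step by step:
  through step 4 (putdown(a)): drop {clear(a), handempty, ontable(a)}, keep {clear(f)}, require {holding(a)}
    → {clear(f), holding(a)}
  through step 3 (unstack(a,g)): drop {holding(a)}, keep {clear(f)}, require {clear(a), handempty, on(a,g)}
    → {clear(a), clear(f), handempty, on(a,g)}
  through step 2 (stack(f,d)): drop {clear(f), handempty}, keep {clear(a), on(a,g)}, require {clear(d), holding(f)}
    → {clear(a), clear(d), holding(f), on(a,g)}
  through step 1 (pickup(f)): drop {holding(f)}, keep {clear(a), clear(d), on(a,g)}, require {clear(f), handempty, ontable(f)}
    → {clear(a), clear(d), clear(f), handempty, on(a,g), ontable(f)}

== RESULT ==
["clear(a)", "clear(d)", "clear(f)", "handempty", "on(a,g)", "ontable(f)"]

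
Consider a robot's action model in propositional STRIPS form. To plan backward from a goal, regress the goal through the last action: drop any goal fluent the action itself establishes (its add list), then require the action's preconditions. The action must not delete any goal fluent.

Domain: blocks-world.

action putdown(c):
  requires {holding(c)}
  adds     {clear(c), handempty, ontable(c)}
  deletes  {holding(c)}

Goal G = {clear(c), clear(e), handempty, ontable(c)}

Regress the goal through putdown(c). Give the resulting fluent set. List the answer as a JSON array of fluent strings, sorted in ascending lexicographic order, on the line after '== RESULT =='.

Regress:
  G ∩ del = {}  (empty — regression defined)
  G \ add = {clear(c), clear(e), handempty, ontable(c)} \ {clear(c), handempty, ontable(c)} = {clear(e)}
  ∪ pre   = {clear(e)} ∪ {holding(c)}
          = {clear(e), holding(c)}

== RESULT ==
["clear(e)", "holding(c)"]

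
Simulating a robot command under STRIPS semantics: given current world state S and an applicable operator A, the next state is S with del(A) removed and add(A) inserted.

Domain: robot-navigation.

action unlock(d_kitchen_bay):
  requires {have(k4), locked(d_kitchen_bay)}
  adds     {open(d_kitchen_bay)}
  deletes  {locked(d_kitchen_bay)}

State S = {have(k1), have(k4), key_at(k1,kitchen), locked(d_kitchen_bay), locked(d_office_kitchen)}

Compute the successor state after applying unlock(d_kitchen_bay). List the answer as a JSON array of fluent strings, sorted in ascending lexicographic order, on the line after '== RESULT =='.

Progress:
  pre ⊆ S: {have(k4), locked(d_kitchen_bay)} ⊆ S  — applicable
  S \ del = {have(k1), have(k4), key_at(k1,kitchen), locked(d_office_kitchen)}
  ∪ add   = {have(k1), have(k4), key_at(k1,kitchen), locked(d_office_kitchen), open(d_kitchen_bay)}

== RESULT ==
["have(k1)", "have(k4)", "key_at(k1,kitchen)", "locked(d_office_kitchen)", "open(d_kitchen_bay)"]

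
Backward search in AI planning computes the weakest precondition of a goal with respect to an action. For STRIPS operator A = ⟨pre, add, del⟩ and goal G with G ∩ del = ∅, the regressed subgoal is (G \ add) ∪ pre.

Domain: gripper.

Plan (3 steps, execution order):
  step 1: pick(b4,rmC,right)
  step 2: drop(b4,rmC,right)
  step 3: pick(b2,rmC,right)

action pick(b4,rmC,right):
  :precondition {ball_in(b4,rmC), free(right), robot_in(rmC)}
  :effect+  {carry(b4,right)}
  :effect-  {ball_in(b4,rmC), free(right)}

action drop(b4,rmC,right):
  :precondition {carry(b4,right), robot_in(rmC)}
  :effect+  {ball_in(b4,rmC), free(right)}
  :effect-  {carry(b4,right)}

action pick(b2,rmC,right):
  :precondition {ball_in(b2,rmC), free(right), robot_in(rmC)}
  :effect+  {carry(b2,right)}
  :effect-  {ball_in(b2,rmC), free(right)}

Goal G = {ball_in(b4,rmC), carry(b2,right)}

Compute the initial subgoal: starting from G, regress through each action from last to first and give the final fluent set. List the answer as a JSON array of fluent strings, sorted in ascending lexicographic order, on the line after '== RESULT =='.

Regress step by step:
  through step 3 (pick(b2,rmC,right)): drop {carry(b2,right)}, keep {ball_in(b4,rmC)}, require {ball_in(b2,rmC), free(right), robot_in(rmC)}
    → {ball_in(b2,rmC), ball_in(b4,rmC), free(right), robot_in(rmC)}
  through step 2 (drop(b4,rmC,right)): drop {ball_in(b4,rmC), free(right)}, keep {ball_in(b2,rmC), robot_in(rmC)}, require {carry(b4,right), robot_in(rmC)}
    → {ball_in(b2,rmC), carry(b4,right), robot_in(rmC)}
  through step 1 (pick(b4,rmC,right)): drop {carry(b4,right)}, keep {ball_in(b2,rmC), robot_in(rmC)}, require {ball_in(b4,rmC), free(right), robot_in(rmC)}
    → {ball_in(b2,rmC), ball_in(b4,rmC), free(right), robot_in(rmC)}

== RESULT ==
["ball_in(b2,rmC)", "ball_in(b4,rmC)", "free(right)", "robot_in(rmC)"]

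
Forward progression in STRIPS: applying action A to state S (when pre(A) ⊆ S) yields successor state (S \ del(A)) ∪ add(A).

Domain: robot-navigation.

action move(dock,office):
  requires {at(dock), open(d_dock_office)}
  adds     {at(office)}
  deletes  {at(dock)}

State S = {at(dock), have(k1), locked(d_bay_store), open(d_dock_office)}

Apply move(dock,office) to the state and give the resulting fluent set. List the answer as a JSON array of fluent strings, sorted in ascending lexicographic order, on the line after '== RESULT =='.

Compute (S \ del) ∪ add:
  pre ⊆ S: {at(dock), open(d_dock_office)} ⊆ S  — applicable
  S \ del = {have(k1), locked(d_bay_store), open(d_dock_office)}
  ∪ add   = {at(office), have(k1), locked(d_bay_store), open(d_dock_office)}

== RESULT ==
["at(office)", "have(k1)", "locked(d_bay_store)", "open(d_dock_office)"]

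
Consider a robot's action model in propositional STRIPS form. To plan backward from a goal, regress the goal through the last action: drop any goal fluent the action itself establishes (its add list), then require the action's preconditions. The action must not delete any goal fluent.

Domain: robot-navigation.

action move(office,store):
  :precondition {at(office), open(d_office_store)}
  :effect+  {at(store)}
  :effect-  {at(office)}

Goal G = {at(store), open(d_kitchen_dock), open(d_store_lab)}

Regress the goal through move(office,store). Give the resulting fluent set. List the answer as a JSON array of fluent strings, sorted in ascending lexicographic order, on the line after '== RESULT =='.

Compute (G \ add) ∪ pre:
  G ∩ del = {}  (empty — regression defined)
  G \ add = {at(store), open(d_kitchen_dock), open(d_store_lab)} \ {at(store)} = {open(d_kitchen_dock), open(d_store_lab)}
  ∪ pre   = {open(d_kitchen_dock), open(d_store_lab)} ∪ {at(office), open(d_office_store)}
          = {at(office), open(d_kitchen_dock), open(d_office_store), open(d_store_lab)}

== RESULT ==
["at(office)", "open(d_kitchen_dock)", "open(d_office_store)", "open(d_store_lab)"]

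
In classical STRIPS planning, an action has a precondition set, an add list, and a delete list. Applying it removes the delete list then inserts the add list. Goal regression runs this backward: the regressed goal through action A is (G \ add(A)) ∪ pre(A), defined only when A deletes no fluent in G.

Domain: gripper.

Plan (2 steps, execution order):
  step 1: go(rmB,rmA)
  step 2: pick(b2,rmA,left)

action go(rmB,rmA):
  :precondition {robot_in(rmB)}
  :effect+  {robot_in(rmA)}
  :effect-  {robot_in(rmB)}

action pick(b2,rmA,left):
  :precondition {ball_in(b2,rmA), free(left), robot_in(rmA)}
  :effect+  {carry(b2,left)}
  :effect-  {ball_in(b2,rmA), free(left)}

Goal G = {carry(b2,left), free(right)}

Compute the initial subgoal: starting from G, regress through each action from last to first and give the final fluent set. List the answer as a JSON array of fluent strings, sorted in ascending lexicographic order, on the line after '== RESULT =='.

Work backward from the goal:
  through step 2 (pick(b2,rmA,left)): drop {carry(b2,left)}, keep {free(right)}, require {ball_in(b2,rmA), free(left), robot_in(rmA)}
    → {ball_in(b2,rmA), free(left), free(right), robot_in(rmA)}
  through step 1 (go(rmB,rmA)): drop {robot_in(rmA)}, keep {ball_in(b2,rmA), free(left), free(right)}, require {robot_in(rmB)}
    → {ball_in(b2,rmA), free(left), free(right), robot_in(rmB)}

== RESULT ==
["ball_in(b2,rmA)", "free(left)", "free(right)", "robot_in(rmB)"]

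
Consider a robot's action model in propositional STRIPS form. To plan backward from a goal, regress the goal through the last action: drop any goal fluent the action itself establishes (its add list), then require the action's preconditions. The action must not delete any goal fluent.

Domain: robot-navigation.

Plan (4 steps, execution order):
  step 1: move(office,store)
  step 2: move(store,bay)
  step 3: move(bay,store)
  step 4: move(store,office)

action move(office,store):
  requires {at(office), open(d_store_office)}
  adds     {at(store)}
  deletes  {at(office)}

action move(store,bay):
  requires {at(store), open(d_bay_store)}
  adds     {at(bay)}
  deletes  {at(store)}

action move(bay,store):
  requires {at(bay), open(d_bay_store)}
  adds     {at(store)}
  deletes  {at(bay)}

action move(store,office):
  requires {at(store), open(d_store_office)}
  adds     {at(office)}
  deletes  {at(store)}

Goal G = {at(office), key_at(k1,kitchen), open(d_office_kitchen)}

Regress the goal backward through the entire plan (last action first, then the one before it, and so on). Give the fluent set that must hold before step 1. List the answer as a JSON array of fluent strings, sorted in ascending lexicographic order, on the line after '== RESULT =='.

Regress step by step:
  through step 4 (move(store,office)): drop {at(office)}, keep {key_at(k1,kitchen), open(d_office_kitchen)}, require {at(store), open(d_store_office)}
    → {at(store), key_at(k1,kitchen), open(d_office_kitchen), open(d_store_office)}
  through step 3 (move(bay,store)): drop {at(store)}, keep {key_at(k1,kitchen), open(d_office_kitchen), open(d_store_office)}, require {at(bay), open(d_bay_store)}
    → {at(bay), key_at(k1,kitchen), open(d_bay_store), open(d_office_kitchen), open(d_store_office)}
  through step 2 (move(store,bay)): drop {at(bay)}, keep {key_at(k1,kitchen), open(d_bay_store), open(d_office_kitchen), open(d_store_office)}, require {at(store), open(d_bay_store)}
    → {at(store), key_at(k1,kitchen), open(d_bay_store), open(d_office_kitchen), open(d_store_office)}
  through step 1 (move(office,store)): drop {at(store)}, keep {key_at(k1,kitchen), open(d_bay_store), open(d_office_kitchen), open(d_store_office)}, require {at(office), open(d_store_office)}
    → {at(office), key_at(k1,kitchen), open(d_bay_store), open(d_office_kitchen), open(d_store_office)}

== RESULT ==
["at(office)", "key_at(k1,kitchen)", "open(d_bay_store)", "open(d_office_kitchen)", "open(d_store_office)"]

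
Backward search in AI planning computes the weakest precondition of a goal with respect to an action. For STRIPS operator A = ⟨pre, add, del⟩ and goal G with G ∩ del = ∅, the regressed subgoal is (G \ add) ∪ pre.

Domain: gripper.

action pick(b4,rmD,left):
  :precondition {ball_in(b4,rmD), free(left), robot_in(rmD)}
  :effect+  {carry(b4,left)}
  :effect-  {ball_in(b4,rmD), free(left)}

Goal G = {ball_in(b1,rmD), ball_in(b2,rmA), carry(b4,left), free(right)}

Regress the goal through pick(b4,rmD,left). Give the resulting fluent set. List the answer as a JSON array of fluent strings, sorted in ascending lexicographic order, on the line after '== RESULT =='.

Regress:
  G ∩ del = {}  (empty — regression defined)
  G \ add = {ball_in(b1,rmD), ball_in(b2,rmA), carry(b4,left), free(right)} \ {carry(b4,left)} = {ball_in(b1,rmD), ball_in(b2,rmA), free(right)}
  ∪ pre   = {ball_in(b1,rmD), ball_in(b2,rmA), free(right)} ∪ {ball_in(b4,rmD), free(left), robot_in(rmD)}
          = {ball_in(b1,rmD), ball_in(b2,rmA), ball_in(b4,rmD), free(left), free(right), robot_in(rmD)}

== RESULT ==
["ball_in(b1,rmD)", "ball_in(b2,rmA)", "ball_in(b4,rmD)", "free(left)", "free(right)", "robot_in(rmD)"]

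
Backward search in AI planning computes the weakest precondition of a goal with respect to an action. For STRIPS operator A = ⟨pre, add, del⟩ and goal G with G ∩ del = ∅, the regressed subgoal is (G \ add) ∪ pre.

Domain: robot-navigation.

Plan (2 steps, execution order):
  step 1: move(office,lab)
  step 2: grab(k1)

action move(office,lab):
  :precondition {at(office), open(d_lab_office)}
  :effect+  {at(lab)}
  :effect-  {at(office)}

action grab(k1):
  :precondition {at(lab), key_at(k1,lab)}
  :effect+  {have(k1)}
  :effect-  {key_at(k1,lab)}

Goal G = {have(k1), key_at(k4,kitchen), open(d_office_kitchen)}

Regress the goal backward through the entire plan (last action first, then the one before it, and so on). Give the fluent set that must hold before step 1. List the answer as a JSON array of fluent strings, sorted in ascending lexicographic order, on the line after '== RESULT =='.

Work backward from the goal:
  through step 2 (grab(k1)): drop {have(k1)}, keep {key_at(k4,kitchen), open(d_office_kitchen)}, require {at(lab), key_at(k1,lab)}
    → {at(lab), key_at(k1,lab), key_at(k4,kitchen), open(d_office_kitchen)}
  through step 1 (move(office,lab)): drop {at(lab)}, keep {key_at(k1,lab), key_at(k4,kitchen), open(d_office_kitchen)}, require {at(office), open(d_lab_office)}
    → {at(office), key_at(k1,lab), key_at(k4,kitchen), open(d_lab_office), open(d_office_kitchen)}

== RESULT ==
["at(office)", "key_at(k1,lab)", "key_at(k4,kitchen)", "open(d_lab_office)", "open(d_office_kitchen)"]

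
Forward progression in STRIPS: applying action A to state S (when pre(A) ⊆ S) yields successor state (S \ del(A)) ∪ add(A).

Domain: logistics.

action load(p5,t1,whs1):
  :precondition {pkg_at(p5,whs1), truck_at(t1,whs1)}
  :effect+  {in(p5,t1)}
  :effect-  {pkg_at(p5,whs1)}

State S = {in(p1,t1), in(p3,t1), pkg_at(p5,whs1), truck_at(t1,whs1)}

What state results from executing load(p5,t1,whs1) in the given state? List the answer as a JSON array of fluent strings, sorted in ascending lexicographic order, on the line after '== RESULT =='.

Progress:
  pre ⊆ S: {pkg_at(p5,whs1), truck_at(t1,whs1)} ⊆ S  — applicable
  S \ del = {in(p1,t1), in(p3,t1), truck_at(t1,whs1)}
  ∪ add   = {in(p1,t1), in(p3,t1), in(p5,t1), truck_at(t1,whs1)}

== RESULT ==
["in(p1,t1)", "in(p3,t1)", "in(p5,t1)", "truck_at(t1,whs1)"]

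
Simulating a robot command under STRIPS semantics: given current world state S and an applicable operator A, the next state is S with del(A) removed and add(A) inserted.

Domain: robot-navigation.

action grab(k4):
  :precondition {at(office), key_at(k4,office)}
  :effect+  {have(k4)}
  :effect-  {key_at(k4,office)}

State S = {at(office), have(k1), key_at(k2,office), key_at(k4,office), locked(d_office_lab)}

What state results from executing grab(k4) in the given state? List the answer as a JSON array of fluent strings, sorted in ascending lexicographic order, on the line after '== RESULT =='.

Compute (S \ del) ∪ add:
  pre ⊆ S: {at(office), key_at(k4,office)} ⊆ S  — applicable
  S \ del = {at(office), have(k1), key_at(k2,office), locked(d_office_lab)}
  ∪ add   = {at(office), have(k1), have(k4), key_at(k2,office), locked(d_office_lab)}

== RESULT ==
["at(office)", "have(k1)", "have(k4)", "key_at(k2,office)", "locked(d_office_lab)"]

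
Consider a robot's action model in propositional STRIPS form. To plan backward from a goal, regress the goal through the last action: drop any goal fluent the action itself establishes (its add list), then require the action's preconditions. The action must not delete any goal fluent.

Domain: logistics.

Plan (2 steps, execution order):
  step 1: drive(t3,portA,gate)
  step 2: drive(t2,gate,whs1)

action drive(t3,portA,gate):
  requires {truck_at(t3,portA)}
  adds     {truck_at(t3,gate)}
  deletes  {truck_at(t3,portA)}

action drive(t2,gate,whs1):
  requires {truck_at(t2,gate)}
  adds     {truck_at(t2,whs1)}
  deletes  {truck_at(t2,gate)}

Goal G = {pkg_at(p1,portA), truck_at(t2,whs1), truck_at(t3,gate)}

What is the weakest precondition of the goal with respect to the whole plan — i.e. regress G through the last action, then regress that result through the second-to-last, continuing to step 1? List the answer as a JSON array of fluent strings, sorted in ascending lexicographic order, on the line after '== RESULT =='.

Regress step by step:
  through step 2 (drive(t2,gate,whs1)): drop {truck_at(t2,whs1)}, keep {pkg_at(p1,portA), truck_at(t3,gate)}, require {truck_at(t2,gate)}
    → {pkg_at(p1,portA), truck_at(t2,gate), truck_at(t3,gate)}
  through step 1 (drive(t3,portA,gate)): drop {truck_at(t3,gate)}, keep {pkg_at(p1,portA), truck_at(t2,gate)}, require {truck_at(t3,portA)}
    → {pkg_at(p1,portA), truck_at(t2,gate), truck_at(t3,portA)}

== RESULT ==
["pkg_at(p1,portA)", "truck_at(t2,gate)", "truck_at(t3,portA)"]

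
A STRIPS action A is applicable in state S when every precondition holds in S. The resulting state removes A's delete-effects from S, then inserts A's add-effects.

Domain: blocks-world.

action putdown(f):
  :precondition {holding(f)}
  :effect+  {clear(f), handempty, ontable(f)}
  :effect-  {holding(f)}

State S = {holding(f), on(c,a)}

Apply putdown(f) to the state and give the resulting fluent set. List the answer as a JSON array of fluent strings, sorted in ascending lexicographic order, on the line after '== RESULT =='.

Progress:
  pre ⊆ S: {holding(f)} ⊆ S  — applicable
  S \ del = {on(c,a)}
  ∪ add   = {clear(f), handempty, on(c,a), ontable(f)}

== RESULT ==
["clear(f)", "handempty", "on(c,a)", "ontable(f)"]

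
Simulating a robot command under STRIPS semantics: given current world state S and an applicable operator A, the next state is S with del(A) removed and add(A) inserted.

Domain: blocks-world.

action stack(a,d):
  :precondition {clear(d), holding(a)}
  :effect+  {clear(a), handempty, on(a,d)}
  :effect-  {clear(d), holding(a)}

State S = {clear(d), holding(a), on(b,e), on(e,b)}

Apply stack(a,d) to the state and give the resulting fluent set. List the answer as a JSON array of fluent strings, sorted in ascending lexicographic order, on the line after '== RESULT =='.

Progress:
  pre ⊆ S: {clear(d), holding(a)} ⊆ S  — applicable
  S \ del = {on(b,e), on(e,b)}
  ∪ add   = {clear(a), handempty, on(a,d), on(b,e), on(e,b)}

== RESULT ==
["clear(a)", "handempty", "on(a,d)", "on(b,e)", "on(e,b)"]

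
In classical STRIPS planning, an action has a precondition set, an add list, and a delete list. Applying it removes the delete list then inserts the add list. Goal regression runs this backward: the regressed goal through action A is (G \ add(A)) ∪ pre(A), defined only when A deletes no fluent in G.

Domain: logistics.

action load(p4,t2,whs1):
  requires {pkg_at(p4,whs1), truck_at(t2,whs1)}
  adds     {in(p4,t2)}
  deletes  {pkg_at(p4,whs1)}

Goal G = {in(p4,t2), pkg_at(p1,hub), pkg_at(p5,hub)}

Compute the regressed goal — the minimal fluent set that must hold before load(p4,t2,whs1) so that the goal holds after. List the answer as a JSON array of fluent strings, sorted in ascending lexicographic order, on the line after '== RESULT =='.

Regress:
  G ∩ del = {}  (empty — regression defined)
  G \ add = {in(p4,t2), pkg_at(p1,hub), pkg_at(p5,hub)} \ {in(p4,t2)} = {pkg_at(p1,hub), pkg_at(p5,hub)}
  ∪ pre   = {pkg_at(p1,hub), pkg_at(p5,hub)} ∪ {pkg_at(p4,whs1), truck_at(t2,whs1)}
          = {pkg_at(p1,hub), pkg_at(p4,whs1), pkg_at(p5,hub), truck_at(t2,whs1)}

== RESULT ==
["pkg_at(p1,hub)", "pkg_at(p4,whs1)", "pkg_at(p5,hub)", "truck_at(t2,whs1)"]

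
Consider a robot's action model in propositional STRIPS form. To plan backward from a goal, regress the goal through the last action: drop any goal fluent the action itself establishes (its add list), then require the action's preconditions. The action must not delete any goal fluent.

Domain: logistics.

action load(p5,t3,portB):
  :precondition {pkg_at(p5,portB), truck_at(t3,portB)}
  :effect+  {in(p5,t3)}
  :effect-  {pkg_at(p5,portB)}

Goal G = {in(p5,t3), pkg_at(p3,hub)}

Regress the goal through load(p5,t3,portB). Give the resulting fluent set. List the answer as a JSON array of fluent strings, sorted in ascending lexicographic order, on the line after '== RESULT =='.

Compute (G \ add) ∪ pre:
  G ∩ del = {}  (empty — regression defined)
  G \ add = {in(p5,t3), pkg_at(p3,hub)} \ {in(p5,t3)} = {pkg_at(p3,hub)}
  ∪ pre   = {pkg_at(p3,hub)} ∪ {pkg_at(p5,portB), truck_at(t3,portB)}
          = {pkg_at(p3,hub), pkg_at(p5,portB), truck_at(t3,portB)}

== RESULT ==
["pkg_at(p3,hub)", "pkg_at(p5,portB)", "truck_at(t3,portB)"]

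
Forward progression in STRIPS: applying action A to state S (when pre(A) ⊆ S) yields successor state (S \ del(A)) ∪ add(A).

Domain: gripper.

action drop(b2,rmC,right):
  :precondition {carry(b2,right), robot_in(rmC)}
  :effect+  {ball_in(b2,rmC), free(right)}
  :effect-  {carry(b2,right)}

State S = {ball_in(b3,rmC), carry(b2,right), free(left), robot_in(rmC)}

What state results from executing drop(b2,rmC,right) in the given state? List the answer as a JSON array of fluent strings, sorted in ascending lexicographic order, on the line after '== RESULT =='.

Progress:
  pre ⊆ S: {carry(b2,right), robot_in(rmC)} ⊆ S  — applicable
  S \ del = {ball_in(b3,rmC), free(left), robot_in(rmC)}
  ∪ add   = {ball_in(b2,rmC), ball_in(b3,rmC), free(left), free(right), robot_in(rmC)}

== RESULT ==
["ball_in(b2,rmC)", "ball_in(b3,rmC)", "free(left)", "free(right)", "robot_in(rmC)"]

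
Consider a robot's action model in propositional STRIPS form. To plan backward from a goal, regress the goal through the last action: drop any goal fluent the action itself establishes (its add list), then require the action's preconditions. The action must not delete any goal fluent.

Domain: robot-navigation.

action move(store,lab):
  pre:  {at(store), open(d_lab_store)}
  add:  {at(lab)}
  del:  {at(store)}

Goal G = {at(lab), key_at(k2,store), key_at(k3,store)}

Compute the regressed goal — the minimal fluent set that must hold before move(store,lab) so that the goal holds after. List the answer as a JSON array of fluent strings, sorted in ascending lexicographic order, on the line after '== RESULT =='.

Regress:
  G ∩ del = {}  (empty — regression defined)
  G \ add = {at(lab), key_at(k2,store), key_at(k3,store)} \ {at(lab)} = {key_at(k2,store), key_at(k3,store)}
  ∪ pre   = {key_at(k2,store), key_at(k3,store)} ∪ {at(store), open(d_lab_store)}
          = {at(store), key_at(k2,store), key_at(k3,store), open(d_lab_store)}

== RESULT ==
["at(store)", "key_at(k2,store)", "key_at(k3,store)", "open(d_lab_store)"]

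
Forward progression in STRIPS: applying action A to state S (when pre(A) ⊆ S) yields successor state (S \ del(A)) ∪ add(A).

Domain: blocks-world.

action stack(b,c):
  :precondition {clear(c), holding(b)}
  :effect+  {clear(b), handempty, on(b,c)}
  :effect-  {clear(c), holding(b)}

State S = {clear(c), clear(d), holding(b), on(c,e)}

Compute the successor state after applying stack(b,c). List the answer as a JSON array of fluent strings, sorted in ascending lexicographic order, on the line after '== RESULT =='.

Compute (S \ del) ∪ add:
  pre ⊆ S: {clear(c), holding(b)} ⊆ S  — applicable
  S \ del = {clear(d), on(c,e)}
  ∪ add   = {clear(b), clear(d), handempty, on(b,c), on(c,e)}

== RESULT ==
["clear(b)", "clear(d)", "handempty", "on(b,c)", "on(c,e)"]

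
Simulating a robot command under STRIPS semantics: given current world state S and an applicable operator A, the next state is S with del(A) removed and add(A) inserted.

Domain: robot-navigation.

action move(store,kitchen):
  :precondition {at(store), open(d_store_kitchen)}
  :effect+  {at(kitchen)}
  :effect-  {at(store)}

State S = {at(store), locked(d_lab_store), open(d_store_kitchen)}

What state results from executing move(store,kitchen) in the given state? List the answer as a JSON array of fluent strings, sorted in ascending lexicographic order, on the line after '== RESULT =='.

Compute (S \ del) ∪ add:
  pre ⊆ S: {at(store), open(d_store_kitchen)} ⊆ S  — applicable
  S \ del = {locked(d_lab_store), open(d_store_kitchen)}
  ∪ add   = {at(kitchen), locked(d_lab_store), open(d_store_kitchen)}

== RESULT ==
["at(kitchen)", "locked(d_lab_store)", "open(d_store_kitchen)"]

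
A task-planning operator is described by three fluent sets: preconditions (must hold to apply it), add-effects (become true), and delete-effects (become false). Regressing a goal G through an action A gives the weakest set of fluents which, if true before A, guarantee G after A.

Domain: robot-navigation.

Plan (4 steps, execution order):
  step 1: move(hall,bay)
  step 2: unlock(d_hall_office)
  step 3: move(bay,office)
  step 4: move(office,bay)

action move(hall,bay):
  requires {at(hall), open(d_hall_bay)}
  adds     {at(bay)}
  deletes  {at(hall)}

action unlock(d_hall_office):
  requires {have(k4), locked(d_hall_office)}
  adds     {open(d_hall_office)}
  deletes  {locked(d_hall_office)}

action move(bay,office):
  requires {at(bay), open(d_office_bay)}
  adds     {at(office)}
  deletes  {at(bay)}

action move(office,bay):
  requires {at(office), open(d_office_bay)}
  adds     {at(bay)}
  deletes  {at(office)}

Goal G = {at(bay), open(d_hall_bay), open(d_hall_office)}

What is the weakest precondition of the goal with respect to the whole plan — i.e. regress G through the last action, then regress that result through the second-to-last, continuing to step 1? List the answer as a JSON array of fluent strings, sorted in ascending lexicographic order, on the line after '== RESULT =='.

Work backward from the goal:
  through step 4 (move(office,bay)): drop {at(bay)}, keep {open(d_hall_bay), open(d_hall_office)}, require {at(office), open(d_office_bay)}
    → {at(office), open(d_hall_bay), open(d_hall_office), open(d_office_bay)}
  through step 3 (move(bay,office)): drop {at(office)}, keep {open(d_hall_bay), open(d_hall_office), open(d_office_bay)}, require {at(bay), open(d_office_bay)}
    → {at(bay), open(d_hall_bay), open(d_hall_office), open(d_office_bay)}
  through step 2 (unlock(d_hall_office)): drop {open(d_hall_office)}, keep {at(bay), open(d_hall_bay), open(d_office_bay)}, require {have(k4), locked(d_hall_office)}
    → {at(bay), have(k4), locked(d_hall_office), open(d_hall_bay), open(d_office_bay)}
  through step 1 (move(hall,bay)): drop {at(bay)}, keep {have(k4), locked(d_hall_office), open(d_hall_bay), open(d_office_bay)}, require {at(hall), open(d_hall_bay)}
    → {at(hall), have(k4), locked(d_hall_office), open(d_hall_bay), open(d_office_bay)}

== RESULT ==
["at(hall)", "have(k4)", "locked(d_hall_office)", "open(d_hall_bay)", "open(d_office_bay)"]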